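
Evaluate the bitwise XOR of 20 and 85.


0b10100 ^ 0b1010101 = 0b1000001 = 65

65


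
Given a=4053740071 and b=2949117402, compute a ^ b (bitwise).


4053740071 ^ 2949117402 = 1582882813

1582882813


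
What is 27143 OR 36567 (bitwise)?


0b110101000000111 | 0b1000111011010111 = 0b1110111011010111 = 61143

61143


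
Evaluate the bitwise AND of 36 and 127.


0b100100 & 0b1111111 = 0b100100 = 36

36


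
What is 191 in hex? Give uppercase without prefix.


191 = BF hex

BF


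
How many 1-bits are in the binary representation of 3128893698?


0b10111010011111110010000100000010 has 15 set bits

15


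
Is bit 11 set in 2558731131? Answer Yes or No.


0b10011000100000110010001101111011, bit 11 = 0. No

No


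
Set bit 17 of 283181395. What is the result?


283181395 | (1 << 17) = 283181395 | 131072 = 283312467

283312467


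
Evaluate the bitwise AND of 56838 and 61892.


0b1101111000000110 & 0b1111000111000100 = 0b1101000000000100 = 53252

53252


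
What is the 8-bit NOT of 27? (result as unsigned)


~0b11011 = 0b11100100 = 228 (8-bit unsigned)

228


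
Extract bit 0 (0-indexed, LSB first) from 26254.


0b110011010001110, position 0 = 0

0


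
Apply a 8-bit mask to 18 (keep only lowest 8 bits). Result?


18 & 255 = 18

18


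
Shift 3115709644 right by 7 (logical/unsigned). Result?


0b10111001101101011111010011001100 >> 7 = 0b1011100110110101111101001 = 24341481

24341481


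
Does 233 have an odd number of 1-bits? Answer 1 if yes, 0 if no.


0b11101001 has 5 ones => parity 1

1


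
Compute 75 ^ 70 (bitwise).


0b1001011 ^ 0b1000110 = 0b1101 = 13

13


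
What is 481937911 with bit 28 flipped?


481937911 ^ (1 << 28) = 481937911 ^ 268435456 = 213502455

213502455


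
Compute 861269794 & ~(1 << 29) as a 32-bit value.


861269794 & ~(1 << 29) = 324398882

324398882


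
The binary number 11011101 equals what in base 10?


11011101 in decimal = 221

221


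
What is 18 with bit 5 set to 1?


18 | (1 << 5) = 18 | 32 = 50

50


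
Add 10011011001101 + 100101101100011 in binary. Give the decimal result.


10011011001101 + 100101101100011 = 111001000110000 = 29232

29232


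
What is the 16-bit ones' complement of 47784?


47784 ^ 65535 = 17751

17751


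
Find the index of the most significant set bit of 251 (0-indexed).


0b11111011. Highest set bit at position 7

7


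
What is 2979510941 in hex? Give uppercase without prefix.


2979510941 = B197BA9D hex

B197BA9D


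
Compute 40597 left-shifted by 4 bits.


0b1001111010010101 << 4 = 0b10011110100101010000 = 649552

649552


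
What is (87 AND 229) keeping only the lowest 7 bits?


Step 1: 87 & 229 = 69
Step 2: 69 & 127 = 69

69


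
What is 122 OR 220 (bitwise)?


0b1111010 | 0b11011100 = 0b11111110 = 254

254


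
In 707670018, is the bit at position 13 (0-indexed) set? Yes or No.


0b101010001011100011000000000010, bit 13 = 1. Yes

Yes


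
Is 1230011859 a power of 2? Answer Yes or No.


0b1001001010100000111110111010011. Multiple bits set => No

No


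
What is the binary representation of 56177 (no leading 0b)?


56177 = 1101101101110001 in binary

1101101101110001


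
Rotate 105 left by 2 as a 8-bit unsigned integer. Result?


Rotate 0b1101001 left by 2 (8-bit) = 0b10100101 = 165

165


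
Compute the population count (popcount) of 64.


0b1000000 has 1 set bits

1


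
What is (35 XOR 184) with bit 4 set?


Step 1: 35 ^ 184 = 155
Step 2: 155 | (1 << 4) = 155 | 16 = 155

155


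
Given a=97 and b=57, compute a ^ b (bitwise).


97 ^ 57 = 88

88


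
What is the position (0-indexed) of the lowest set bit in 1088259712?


0b1000000110111011000011010000000. Lowest set bit at position 7

7


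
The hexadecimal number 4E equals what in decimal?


4E hex = 78 decimal

78


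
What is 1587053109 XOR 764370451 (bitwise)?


0b1011110100110001000001000110101 ^ 0b101101100011110101111000010011 = 0b1110011000101111101110000100110 = 1930943526

1930943526


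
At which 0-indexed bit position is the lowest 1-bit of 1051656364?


0b111110101011110000000010101100. Lowest set bit at position 2

2


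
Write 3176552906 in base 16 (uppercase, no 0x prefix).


3176552906 = BD5659CA hex

BD5659CA


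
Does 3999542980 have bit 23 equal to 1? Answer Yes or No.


0b11101110011001000010111011000100, bit 23 = 0. No

No


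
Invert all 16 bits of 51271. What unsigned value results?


51271 ^ 65535 = 14264

14264


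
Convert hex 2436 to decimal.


2436 hex = 9270 decimal

9270


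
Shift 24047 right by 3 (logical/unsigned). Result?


0b101110111101111 >> 3 = 0b101110111101 = 3005

3005


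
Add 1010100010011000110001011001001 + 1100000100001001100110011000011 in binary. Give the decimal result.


1010100010011000110001011001001 + 1100000100001001100110011000011 = 10110100110100010010111110001100 = 3033608076

3033608076


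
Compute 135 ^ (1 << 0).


135 ^ (1 << 0) = 135 ^ 1 = 134

134


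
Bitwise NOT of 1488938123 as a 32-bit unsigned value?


~0b1011000101111110110010010001011 = 0b10100111010000001001101101110100 = 2806029172 (32-bit unsigned)

2806029172


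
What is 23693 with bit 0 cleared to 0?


23693 & ~(1 << 0) = 23692

23692


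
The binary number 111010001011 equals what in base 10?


111010001011 in decimal = 3723

3723


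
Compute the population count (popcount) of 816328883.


0b110000101010000011000010110011 has 12 set bits

12


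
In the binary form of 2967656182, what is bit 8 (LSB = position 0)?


0b10110000111000101101011011110110, position 8 = 0

0


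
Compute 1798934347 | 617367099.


0b1101011001110011000111101001011 | 0b100100110011000100011000111011 = 0b1101111111111011100111101111011 = 1878904699

1878904699


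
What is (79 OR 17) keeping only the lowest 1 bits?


Step 1: 79 | 17 = 95
Step 2: 95 & 1 = 1

1


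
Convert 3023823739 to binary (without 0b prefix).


3023823739 = 10110100001110111110001101111011 in binary

10110100001110111110001101111011


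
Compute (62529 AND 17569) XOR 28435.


Step 1: 62529 & 17569 = 17409
Step 2: 17409 ^ 28435 = 11026

11026


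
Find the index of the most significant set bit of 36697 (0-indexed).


0b1000111101011001. Highest set bit at position 15

15


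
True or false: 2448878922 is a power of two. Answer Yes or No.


0b10010001111101101110110101001010. Multiple bits set => No

No


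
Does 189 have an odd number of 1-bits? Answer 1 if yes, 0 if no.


0b10111101 has 6 ones => parity 0

0


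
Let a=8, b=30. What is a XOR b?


8 ^ 30 = 22

22


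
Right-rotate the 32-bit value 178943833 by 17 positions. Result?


Rotate 0b1010101010100111011101011001 right by 17 (32-bit) = 0b111011101011001000010101010101 = 1001162069

1001162069


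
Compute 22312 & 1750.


0b101011100101000 & 0b11011010110 = 0b11000000000 = 1536

1536


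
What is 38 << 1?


0b100110 << 1 = 0b1001100 = 76

76


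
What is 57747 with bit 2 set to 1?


57747 | (1 << 2) = 57747 | 4 = 57751

57751


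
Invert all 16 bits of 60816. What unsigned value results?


60816 ^ 65535 = 4719

4719


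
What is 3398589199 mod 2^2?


3398589199 & 3 = 3

3


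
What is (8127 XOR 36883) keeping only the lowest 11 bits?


Step 1: 8127 ^ 36883 = 36780
Step 2: 36780 & 2047 = 1964

1964


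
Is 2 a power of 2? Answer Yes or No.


0b10. Only one bit set => Yes

Yes


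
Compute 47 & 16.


0b101111 & 0b10000 = 0b0 = 0

0


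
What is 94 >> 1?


0b1011110 >> 1 = 0b101111 = 47

47


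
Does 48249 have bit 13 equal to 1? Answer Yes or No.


0b1011110001111001, bit 13 = 1. Yes

Yes


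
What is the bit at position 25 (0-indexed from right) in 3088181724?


0b10111000000100011110100111011100, position 25 = 0

0


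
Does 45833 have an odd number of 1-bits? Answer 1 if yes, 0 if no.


0b1011001100001001 has 7 ones => parity 1

1


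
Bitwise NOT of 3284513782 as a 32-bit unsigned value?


~0b11000011110001011011001111110110 = 0b111100001110100100110000001001 = 1010453513 (32-bit unsigned)

1010453513


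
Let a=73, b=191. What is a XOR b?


73 ^ 191 = 246

246


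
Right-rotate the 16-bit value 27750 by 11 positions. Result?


Rotate 0b110110001100110 right by 11 (16-bit) = 0b1000110011001101 = 36045

36045


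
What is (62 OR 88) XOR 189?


Step 1: 62 | 88 = 126
Step 2: 126 ^ 189 = 195

195


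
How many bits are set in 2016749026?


0b1111000001101010010010111100010 has 15 set bits

15


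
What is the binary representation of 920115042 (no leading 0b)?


920115042 = 110110110101111101011101100010 in binary

110110110101111101011101100010


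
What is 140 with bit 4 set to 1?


140 | (1 << 4) = 140 | 16 = 156

156


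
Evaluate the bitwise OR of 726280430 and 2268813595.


0b101011010010100010100011101110 | 0b10000111001110110101100100011011 = 0b10101111011110110111100111111111 = 2944104959

2944104959


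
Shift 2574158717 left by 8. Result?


0b10011001011011101000101101111101 << 8 = 0b1001100101101110100010110111110100000000 = 658984631552

658984631552


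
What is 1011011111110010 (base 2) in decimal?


1011011111110010 in decimal = 47090

47090


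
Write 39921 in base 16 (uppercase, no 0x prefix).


39921 = 9BF1 hex

9BF1


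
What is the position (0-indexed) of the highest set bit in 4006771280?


0b11101110110100100111101001010000. Highest set bit at position 31

31


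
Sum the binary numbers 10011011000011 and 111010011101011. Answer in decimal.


10011011000011 + 111010011101011 = 1001101110101110 = 39854

39854


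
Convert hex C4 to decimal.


C4 hex = 196 decimal

196


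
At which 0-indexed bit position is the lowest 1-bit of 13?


0b1101. Lowest set bit at position 0

0


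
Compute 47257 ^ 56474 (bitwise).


0b1011100010011001 ^ 0b1101110010011010 = 0b110010000000011 = 25603

25603


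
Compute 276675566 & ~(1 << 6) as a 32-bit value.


276675566 & ~(1 << 6) = 276675502

276675502


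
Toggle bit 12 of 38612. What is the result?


38612 ^ (1 << 12) = 38612 ^ 4096 = 34516

34516


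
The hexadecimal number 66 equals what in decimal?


66 hex = 102 decimal

102


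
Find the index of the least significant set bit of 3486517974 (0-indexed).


0b11001111110100000000101011010110. Lowest set bit at position 1

1


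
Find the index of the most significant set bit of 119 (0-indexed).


0b1110111. Highest set bit at position 6

6


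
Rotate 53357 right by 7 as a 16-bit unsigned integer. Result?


Rotate 0b1101000001101101 right by 7 (16-bit) = 0b1101101110100000 = 56224

56224


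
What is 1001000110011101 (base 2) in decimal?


1001000110011101 in decimal = 37277

37277


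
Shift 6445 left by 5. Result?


0b1100100101101 << 5 = 0b110010010110100000 = 206240

206240


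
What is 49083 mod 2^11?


49083 & 2047 = 1979

1979


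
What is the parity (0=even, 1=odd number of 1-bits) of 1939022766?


0b1110011100100110010001110101110 has 17 ones => parity 1

1


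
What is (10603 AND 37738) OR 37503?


Step 1: 10603 & 37738 = 362
Step 2: 362 | 37503 = 37759

37759


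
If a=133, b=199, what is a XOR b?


133 ^ 199 = 66

66


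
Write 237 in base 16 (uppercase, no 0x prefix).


237 = ED hex

ED


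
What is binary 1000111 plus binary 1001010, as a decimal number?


1000111 + 1001010 = 10010001 = 145

145


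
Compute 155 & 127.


0b10011011 & 0b1111111 = 0b11011 = 27

27


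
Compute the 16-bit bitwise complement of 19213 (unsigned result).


~0b100101100001101 = 0b1011010011110010 = 46322 (16-bit unsigned)

46322


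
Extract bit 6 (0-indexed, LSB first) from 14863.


0b11101000001111, position 6 = 0

0


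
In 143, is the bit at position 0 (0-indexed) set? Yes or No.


0b10001111, bit 0 = 1. Yes

Yes


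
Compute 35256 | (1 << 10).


35256 | (1 << 10) = 35256 | 1024 = 36280

36280


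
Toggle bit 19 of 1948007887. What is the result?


1948007887 ^ (1 << 19) = 1948007887 ^ 524288 = 1947483599

1947483599


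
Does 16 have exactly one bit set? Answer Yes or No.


0b10000. Only one bit set => Yes

Yes


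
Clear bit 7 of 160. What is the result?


160 & ~(1 << 7) = 32

32


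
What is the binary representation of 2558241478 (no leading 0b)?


2558241478 = 10011000011110111010101011000110 in binary

10011000011110111010101011000110


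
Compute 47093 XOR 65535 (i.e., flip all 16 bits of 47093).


47093 ^ 65535 = 18442

18442


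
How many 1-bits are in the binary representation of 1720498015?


0b1100110100011001011011101011111 has 19 set bits

19


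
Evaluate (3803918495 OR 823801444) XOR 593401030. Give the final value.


Step 1: 3803918495 | 823801444 = 4089132799
Step 2: 4089132799 ^ 593401030 = 3504710201

3504710201


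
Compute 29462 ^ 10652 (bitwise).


0b111001100010110 ^ 0b10100110011100 = 0b101101010001010 = 23178

23178


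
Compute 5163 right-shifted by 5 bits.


0b1010000101011 >> 5 = 0b10100001 = 161

161


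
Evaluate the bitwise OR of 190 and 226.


0b10111110 | 0b11100010 = 0b11111110 = 254

254


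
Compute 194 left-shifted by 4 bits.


0b11000010 << 4 = 0b110000100000 = 3104

3104


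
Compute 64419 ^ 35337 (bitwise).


0b1111101110100011 ^ 0b1000101000001001 = 0b111000110101010 = 29098

29098


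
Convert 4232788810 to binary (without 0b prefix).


4232788810 = 11111100010010110011101101001010 in binary

11111100010010110011101101001010


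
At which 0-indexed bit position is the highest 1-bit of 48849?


0b1011111011010001. Highest set bit at position 15

15


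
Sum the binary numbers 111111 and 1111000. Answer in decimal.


111111 + 1111000 = 10110111 = 183

183


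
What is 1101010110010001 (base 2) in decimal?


1101010110010001 in decimal = 54673

54673


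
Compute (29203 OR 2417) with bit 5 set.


Step 1: 29203 | 2417 = 31603
Step 2: 31603 | (1 << 5) = 31603 | 32 = 31603

31603


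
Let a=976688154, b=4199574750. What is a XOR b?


976688154 ^ 4199574750 = 3228006596

3228006596


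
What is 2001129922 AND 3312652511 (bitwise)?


0b1110111010001101101000111000010 & 0b11000101011100110001000011011111 = 0b1000101010000100001000011000010 = 1161957570

1161957570


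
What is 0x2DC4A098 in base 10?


2DC4A098 hex = 767860888 decimal

767860888


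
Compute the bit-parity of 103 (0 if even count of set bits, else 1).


0b1100111 has 5 ones => parity 1

1


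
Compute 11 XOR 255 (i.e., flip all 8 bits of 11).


11 ^ 255 = 244

244


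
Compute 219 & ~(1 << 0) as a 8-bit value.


219 & ~(1 << 0) = 218

218


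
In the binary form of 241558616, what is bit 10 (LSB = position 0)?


0b1110011001011110010001011000, position 10 = 1

1


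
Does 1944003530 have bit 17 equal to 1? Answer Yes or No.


0b1110011110111110010001111001010, bit 17 = 1. Yes

Yes


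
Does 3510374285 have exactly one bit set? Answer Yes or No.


0b11010001001111000000111110001101. Multiple bits set => No

No


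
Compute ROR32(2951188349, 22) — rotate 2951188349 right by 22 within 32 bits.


Rotate 0b10101111111001111000111101111101 right by 22 (32-bit) = 0b10011110001111011111011010111111 = 2654860991

2654860991


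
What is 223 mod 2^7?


223 & 127 = 95

95


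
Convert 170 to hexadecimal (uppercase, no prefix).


170 = AA hex

AA


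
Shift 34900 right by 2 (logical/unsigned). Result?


0b1000100001010100 >> 2 = 0b10001000010101 = 8725

8725


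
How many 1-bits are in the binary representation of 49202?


0b1100000000110010 has 5 set bits

5


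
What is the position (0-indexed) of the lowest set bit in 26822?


0b110100011000110. Lowest set bit at position 1

1


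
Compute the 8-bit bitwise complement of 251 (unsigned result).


~0b11111011 = 0b100 = 4 (8-bit unsigned)

4


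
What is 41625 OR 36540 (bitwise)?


0b1010001010011001 | 0b1000111010111100 = 0b1010111010111101 = 44733

44733


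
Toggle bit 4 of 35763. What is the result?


35763 ^ (1 << 4) = 35763 ^ 16 = 35747

35747


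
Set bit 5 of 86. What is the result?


86 | (1 << 5) = 86 | 32 = 118

118


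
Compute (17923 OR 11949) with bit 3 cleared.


Step 1: 17923 | 11949 = 28335
Step 2: 28335 & ~(1 << 3) = 28327

28327


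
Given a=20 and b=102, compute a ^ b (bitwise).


20 ^ 102 = 114

114


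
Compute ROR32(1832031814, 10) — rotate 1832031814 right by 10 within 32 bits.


Rotate 0b1101101001100101001011001000110 right by 10 (32-bit) = 0b10010001100110110100110010100101 = 2442874021

2442874021


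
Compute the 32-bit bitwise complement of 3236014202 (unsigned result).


~0b11000000111000011010100001111010 = 0b111111000111100101011110000101 = 1058953093 (32-bit unsigned)

1058953093


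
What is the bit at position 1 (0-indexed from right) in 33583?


0b1000001100101111, position 1 = 1

1


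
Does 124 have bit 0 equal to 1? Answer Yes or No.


0b1111100, bit 0 = 0. No

No


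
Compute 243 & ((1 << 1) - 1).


243 & 1 = 1

1


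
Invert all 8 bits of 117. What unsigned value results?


117 ^ 255 = 138

138


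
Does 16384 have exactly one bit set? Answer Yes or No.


0b100000000000000. Only one bit set => Yes

Yes


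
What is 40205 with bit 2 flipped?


40205 ^ (1 << 2) = 40205 ^ 4 = 40201

40201


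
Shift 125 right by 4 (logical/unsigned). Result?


0b1111101 >> 4 = 0b111 = 7

7


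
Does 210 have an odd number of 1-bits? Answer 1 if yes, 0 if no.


0b11010010 has 4 ones => parity 0

0


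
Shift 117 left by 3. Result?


0b1110101 << 3 = 0b1110101000 = 936

936


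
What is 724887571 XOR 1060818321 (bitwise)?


0b101011001101001110100000010011 ^ 0b111111001110101100110110010001 = 0b10100000011100010010110000010 = 336471426

336471426


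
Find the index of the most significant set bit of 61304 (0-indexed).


0b1110111101111000. Highest set bit at position 15

15


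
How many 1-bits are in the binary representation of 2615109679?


0b10011011110111110110100000101111 has 20 set bits

20


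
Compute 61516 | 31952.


0b1111000001001100 | 0b111110011010000 = 0b1111110011011100 = 64732

64732


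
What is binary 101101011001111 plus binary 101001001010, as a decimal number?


101101011001111 + 101001001010 = 110010100011001 = 25881

25881


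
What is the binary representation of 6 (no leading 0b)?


6 = 110 in binary

110


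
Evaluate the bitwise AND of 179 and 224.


0b10110011 & 0b11100000 = 0b10100000 = 160

160


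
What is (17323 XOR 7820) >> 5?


Step 1: 17323 ^ 7820 = 23847
Step 2: 23847 >> 5 = 745

745


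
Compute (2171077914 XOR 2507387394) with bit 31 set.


Step 1: 2171077914 ^ 2507387394 = 337360664
Step 2: 337360664 | (1 << 31) = 337360664 | 2147483648 = 2484844312

2484844312


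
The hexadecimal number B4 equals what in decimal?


B4 hex = 180 decimal

180


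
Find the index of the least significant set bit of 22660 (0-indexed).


0b101100010000100. Lowest set bit at position 2

2


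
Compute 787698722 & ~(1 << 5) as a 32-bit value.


787698722 & ~(1 << 5) = 787698690

787698690


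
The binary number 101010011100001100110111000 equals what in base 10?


101010011100001100110111000 in decimal = 89004472

89004472


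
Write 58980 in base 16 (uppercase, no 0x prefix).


58980 = E664 hex

E664


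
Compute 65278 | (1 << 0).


65278 | (1 << 0) = 65278 | 1 = 65279

65279


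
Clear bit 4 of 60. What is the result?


60 & ~(1 << 4) = 44

44


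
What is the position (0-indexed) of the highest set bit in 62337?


0b1111001110000001. Highest set bit at position 15

15


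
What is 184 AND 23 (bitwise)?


0b10111000 & 0b10111 = 0b10000 = 16

16


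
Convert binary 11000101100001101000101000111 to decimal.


11000101100001101000101000111 in decimal = 414241095

414241095


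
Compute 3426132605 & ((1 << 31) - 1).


3426132605 & 2147483647 = 1278648957

1278648957


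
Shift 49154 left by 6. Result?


0b1100000000000010 << 6 = 0b1100000000000010000000 = 3145856

3145856


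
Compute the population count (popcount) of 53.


0b110101 has 4 set bits

4


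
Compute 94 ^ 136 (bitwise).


0b1011110 ^ 0b10001000 = 0b11010110 = 214

214


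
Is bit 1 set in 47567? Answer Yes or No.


0b1011100111001111, bit 1 = 1. Yes

Yes


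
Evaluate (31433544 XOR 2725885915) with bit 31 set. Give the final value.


Step 1: 31433544 ^ 2725885915 = 2745570451
Step 2: 2745570451 | (1 << 31) = 2745570451 | 2147483648 = 2745570451

2745570451


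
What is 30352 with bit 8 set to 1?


30352 | (1 << 8) = 30352 | 256 = 30608

30608


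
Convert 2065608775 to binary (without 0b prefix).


2065608775 = 1111011000111101011000001000111 in binary

1111011000111101011000001000111


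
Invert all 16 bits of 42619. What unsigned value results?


42619 ^ 65535 = 22916

22916


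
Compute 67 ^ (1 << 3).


67 ^ (1 << 3) = 67 ^ 8 = 75

75


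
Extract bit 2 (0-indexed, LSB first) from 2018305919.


0b1111000010011001110011101111111, position 2 = 1

1


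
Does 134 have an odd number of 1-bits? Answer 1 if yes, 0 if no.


0b10000110 has 3 ones => parity 1

1


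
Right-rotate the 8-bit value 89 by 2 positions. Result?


Rotate 0b1011001 right by 2 (8-bit) = 0b1010110 = 86

86


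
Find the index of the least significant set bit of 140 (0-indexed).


0b10001100. Lowest set bit at position 2

2


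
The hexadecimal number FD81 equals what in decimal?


FD81 hex = 64897 decimal

64897


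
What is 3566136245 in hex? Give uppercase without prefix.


3566136245 = D48EEBB5 hex

D48EEBB5


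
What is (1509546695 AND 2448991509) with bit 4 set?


Step 1: 1509546695 & 2448991509 = 301498373
Step 2: 301498373 | (1 << 4) = 301498373 | 16 = 301498389

301498389


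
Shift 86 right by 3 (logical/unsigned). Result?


0b1010110 >> 3 = 0b1010 = 10

10


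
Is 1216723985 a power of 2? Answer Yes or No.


0b1001000100001011011110000010001. Multiple bits set => No

No


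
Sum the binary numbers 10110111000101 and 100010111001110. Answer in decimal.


10110111000101 + 100010111001110 = 111001110010011 = 29587

29587


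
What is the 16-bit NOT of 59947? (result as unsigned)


~0b1110101000101011 = 0b1010111010100 = 5588 (16-bit unsigned)

5588


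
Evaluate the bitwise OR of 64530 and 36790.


0b1111110000010010 | 0b1000111110110110 = 0b1111111110110110 = 65462

65462


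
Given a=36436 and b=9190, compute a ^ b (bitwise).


36436 ^ 9190 = 44466

44466


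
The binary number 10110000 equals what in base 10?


10110000 in decimal = 176

176


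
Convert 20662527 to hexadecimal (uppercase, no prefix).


20662527 = 13B48FF hex

13B48FF


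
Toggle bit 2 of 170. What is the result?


170 ^ (1 << 2) = 170 ^ 4 = 174

174


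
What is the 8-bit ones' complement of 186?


186 ^ 255 = 69

69


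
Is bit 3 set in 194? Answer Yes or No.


0b11000010, bit 3 = 0. No

No


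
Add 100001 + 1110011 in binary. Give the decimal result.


100001 + 1110011 = 10010100 = 148

148


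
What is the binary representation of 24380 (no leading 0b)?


24380 = 101111100111100 in binary

101111100111100


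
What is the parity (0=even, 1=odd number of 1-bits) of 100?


0b1100100 has 3 ones => parity 1

1


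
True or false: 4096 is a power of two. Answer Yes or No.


0b1000000000000. Only one bit set => Yes

Yes


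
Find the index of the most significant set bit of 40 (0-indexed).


0b101000. Highest set bit at position 5

5


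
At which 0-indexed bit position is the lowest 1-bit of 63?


0b111111. Lowest set bit at position 0

0


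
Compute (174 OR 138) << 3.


Step 1: 174 | 138 = 174
Step 2: 174 << 3 = 1392

1392


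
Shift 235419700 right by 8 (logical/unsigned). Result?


0b1110000010000011100000110100 >> 8 = 0b11100000100000111000 = 919608

919608


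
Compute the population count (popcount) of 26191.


0b110011001001111 has 9 set bits

9


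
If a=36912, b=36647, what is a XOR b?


36912 ^ 36647 = 7959

7959


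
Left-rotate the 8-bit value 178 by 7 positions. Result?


Rotate 0b10110010 left by 7 (8-bit) = 0b1011001 = 89

89


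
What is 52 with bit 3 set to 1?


52 | (1 << 3) = 52 | 8 = 60

60


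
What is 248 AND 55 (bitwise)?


0b11111000 & 0b110111 = 0b110000 = 48

48


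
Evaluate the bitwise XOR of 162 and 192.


0b10100010 ^ 0b11000000 = 0b1100010 = 98

98


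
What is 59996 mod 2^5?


59996 & 31 = 28

28


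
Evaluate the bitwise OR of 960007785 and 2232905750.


0b111001001110001000111001101001 | 0b10000101000101110111000000010110 = 0b10111101001111111111111001111111 = 3175087743

3175087743


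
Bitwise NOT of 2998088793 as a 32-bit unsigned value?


~0b10110010101100110011010001011001 = 0b1001101010011001100101110100110 = 1296878502 (32-bit unsigned)

1296878502


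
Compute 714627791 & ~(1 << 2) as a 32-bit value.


714627791 & ~(1 << 2) = 714627787

714627787


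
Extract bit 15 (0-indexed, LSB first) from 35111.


0b1000100100100111, position 15 = 1

1


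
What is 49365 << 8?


0b1100000011010101 << 8 = 0b110000001101010100000000 = 12637440

12637440


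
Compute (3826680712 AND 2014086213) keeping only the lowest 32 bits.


Step 1: 3826680712 & 2014086213 = 1610907648
Step 2: 1610907648 & 4294967295 = 1610907648

1610907648


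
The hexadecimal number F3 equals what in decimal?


F3 hex = 243 decimal

243


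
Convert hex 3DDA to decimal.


3DDA hex = 15834 decimal

15834


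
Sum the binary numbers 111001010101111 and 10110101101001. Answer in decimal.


111001010101111 + 10110101101001 = 1010000000011000 = 40984

40984


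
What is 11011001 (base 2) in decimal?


11011001 in decimal = 217

217


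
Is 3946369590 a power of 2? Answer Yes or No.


0b11101011001110001101001000110110. Multiple bits set => No

No


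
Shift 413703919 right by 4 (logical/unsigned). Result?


0b11000101010001001111011101111 >> 4 = 0b1100010101000100111101110 = 25856494

25856494


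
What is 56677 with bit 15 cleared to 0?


56677 & ~(1 << 15) = 23909

23909


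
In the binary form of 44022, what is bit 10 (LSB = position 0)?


0b1010101111110110, position 10 = 0

0


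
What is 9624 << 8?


0b10010110011000 << 8 = 0b1001011001100000000000 = 2463744

2463744


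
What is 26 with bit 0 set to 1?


26 | (1 << 0) = 26 | 1 = 27

27


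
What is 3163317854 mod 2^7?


3163317854 & 127 = 94

94


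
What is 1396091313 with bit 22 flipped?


1396091313 ^ (1 << 22) = 1396091313 ^ 4194304 = 1400285617

1400285617


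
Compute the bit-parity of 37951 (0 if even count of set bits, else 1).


0b1001010000111111 has 9 ones => parity 1

1


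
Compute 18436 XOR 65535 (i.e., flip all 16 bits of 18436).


18436 ^ 65535 = 47099

47099


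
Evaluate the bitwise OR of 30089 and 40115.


0b111010110001001 | 0b1001110010110011 = 0b1111110110111011 = 64955

64955


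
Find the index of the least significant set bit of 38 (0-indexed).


0b100110. Lowest set bit at position 1

1


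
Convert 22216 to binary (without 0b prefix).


22216 = 101011011001000 in binary

101011011001000


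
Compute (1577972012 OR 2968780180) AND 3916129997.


Step 1: 1577972012 | 2968780180 = 4278189500
Step 2: 4278189500 & 3916129997 = 3899352204

3899352204


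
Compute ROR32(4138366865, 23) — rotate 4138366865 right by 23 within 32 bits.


Rotate 0b11110110101010100111011110010001 right by 23 (32-bit) = 0b1010100111011110010001111101101 = 1424958445

1424958445


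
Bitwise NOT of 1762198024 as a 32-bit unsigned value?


~0b1101001000010010000001000001000 = 0b10010110111101101111110111110111 = 2532769271 (32-bit unsigned)

2532769271


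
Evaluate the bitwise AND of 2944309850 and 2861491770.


0b10101111011111101001101001011010 & 0b10101010100011101110011000111010 = 0b10101010000011101000001000011010 = 2853077530

2853077530


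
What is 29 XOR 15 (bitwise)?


0b11101 ^ 0b1111 = 0b10010 = 18

18


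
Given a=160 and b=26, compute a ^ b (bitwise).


160 ^ 26 = 186

186


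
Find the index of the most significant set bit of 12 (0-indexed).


0b1100. Highest set bit at position 3

3


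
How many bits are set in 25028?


0b110000111000100 has 6 set bits

6


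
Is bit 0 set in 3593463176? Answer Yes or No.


0b11010110001011111110010110001000, bit 0 = 0. No

No


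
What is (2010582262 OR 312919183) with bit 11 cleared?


Step 1: 2010582262 | 312919183 = 2012728575
Step 2: 2012728575 & ~(1 << 11) = 2012726527

2012726527


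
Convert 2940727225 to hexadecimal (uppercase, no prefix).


2940727225 = AF47EFB9 hex

AF47EFB9


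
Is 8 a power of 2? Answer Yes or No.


0b1000. Only one bit set => Yes

Yes


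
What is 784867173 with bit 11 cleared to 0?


784867173 & ~(1 << 11) = 784865125

784865125


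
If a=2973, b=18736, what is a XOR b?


2973 ^ 18736 = 17069

17069


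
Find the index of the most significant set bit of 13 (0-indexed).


0b1101. Highest set bit at position 3

3


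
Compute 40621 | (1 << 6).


40621 | (1 << 6) = 40621 | 64 = 40685

40685


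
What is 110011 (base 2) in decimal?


110011 in decimal = 51

51


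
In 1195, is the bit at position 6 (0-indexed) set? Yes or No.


0b10010101011, bit 6 = 0. No

No


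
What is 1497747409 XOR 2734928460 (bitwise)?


0b1011001010001011100111111010001 ^ 0b10100011000000111011001001001100 = 0b11111010010001100111110110011101 = 4198923677

4198923677


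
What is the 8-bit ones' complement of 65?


65 ^ 255 = 190

190


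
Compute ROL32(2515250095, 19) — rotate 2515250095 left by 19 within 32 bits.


Rotate 0b10010101111010111010101110101111 left by 19 (32-bit) = 0b1011101011111001010111101011101 = 1568452445

1568452445


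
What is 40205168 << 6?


0b10011001010111101101110000 << 6 = 0b10011001010111101101110000000000 = 2573130752

2573130752


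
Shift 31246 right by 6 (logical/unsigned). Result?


0b111101000001110 >> 6 = 0b111101000 = 488

488


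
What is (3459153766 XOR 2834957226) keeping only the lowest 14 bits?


Step 1: 3459153766 ^ 2834957226 = 1725201612
Step 2: 1725201612 & 16383 = 15564

15564


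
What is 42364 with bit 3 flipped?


42364 ^ (1 << 3) = 42364 ^ 8 = 42356

42356


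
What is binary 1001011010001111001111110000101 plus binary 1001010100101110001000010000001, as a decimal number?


1001011010001111001111110000101 + 1001010100101110001000010000001 = 10010101110111101011000000000110 = 2514399238

2514399238


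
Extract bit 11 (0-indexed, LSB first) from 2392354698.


0b10001110100110000110111110001010, position 11 = 1

1


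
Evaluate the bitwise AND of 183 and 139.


0b10110111 & 0b10001011 = 0b10000011 = 131

131


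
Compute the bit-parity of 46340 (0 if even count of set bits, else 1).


0b1011010100000100 has 6 ones => parity 0

0


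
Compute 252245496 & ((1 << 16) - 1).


252245496 & 65535 = 62968

62968


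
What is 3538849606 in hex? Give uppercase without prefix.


3538849606 = D2EE8F46 hex

D2EE8F46


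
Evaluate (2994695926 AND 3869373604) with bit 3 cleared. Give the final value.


Step 1: 2994695926 & 3869373604 = 2720097444
Step 2: 2720097444 & ~(1 << 3) = 2720097444

2720097444


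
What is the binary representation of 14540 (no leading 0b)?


14540 = 11100011001100 in binary

11100011001100


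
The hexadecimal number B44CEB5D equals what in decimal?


B44CEB5D hex = 3024939869 decimal

3024939869


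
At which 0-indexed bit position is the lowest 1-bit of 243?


0b11110011. Lowest set bit at position 0

0


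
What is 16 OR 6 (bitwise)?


0b10000 | 0b110 = 0b10110 = 22

22


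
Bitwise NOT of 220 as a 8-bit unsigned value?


~0b11011100 = 0b100011 = 35 (8-bit unsigned)

35


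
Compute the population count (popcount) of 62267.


0b1111001100111011 has 11 set bits

11


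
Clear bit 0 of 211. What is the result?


211 & ~(1 << 0) = 210

210


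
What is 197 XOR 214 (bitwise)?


0b11000101 ^ 0b11010110 = 0b10011 = 19

19


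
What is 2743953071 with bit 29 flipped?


2743953071 ^ (1 << 29) = 2743953071 ^ 536870912 = 2207082159

2207082159


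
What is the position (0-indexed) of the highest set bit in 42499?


0b1010011000000011. Highest set bit at position 15

15


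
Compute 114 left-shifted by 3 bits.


0b1110010 << 3 = 0b1110010000 = 912

912


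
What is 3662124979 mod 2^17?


3662124979 & 131071 = 104371

104371


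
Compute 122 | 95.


0b1111010 | 0b1011111 = 0b1111111 = 127

127


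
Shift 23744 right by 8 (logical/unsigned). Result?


0b101110011000000 >> 8 = 0b1011100 = 92

92


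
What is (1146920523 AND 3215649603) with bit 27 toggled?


Step 1: 1146920523 & 3215649603 = 67668547
Step 2: 67668547 ^ (1 << 27) = 67668547 ^ 134217728 = 201886275

201886275


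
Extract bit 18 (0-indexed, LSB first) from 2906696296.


0b10101101010000001010101001101000, position 18 = 0

0


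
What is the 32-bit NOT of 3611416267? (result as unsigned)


~0b11010111010000011101011011001011 = 0b101000101111100010100100110100 = 683551028 (32-bit unsigned)

683551028


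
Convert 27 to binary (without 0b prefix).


27 = 11011 in binary

11011


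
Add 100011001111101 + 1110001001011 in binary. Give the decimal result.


100011001111101 + 1110001001011 = 110001011001000 = 25288

25288


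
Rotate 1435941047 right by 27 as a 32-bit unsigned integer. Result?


Rotate 0b1010101100101101011100010110111 right by 27 (32-bit) = 0b10110010110101110001011011101010 = 3000440554

3000440554


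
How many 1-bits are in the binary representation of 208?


0b11010000 has 3 set bits

3


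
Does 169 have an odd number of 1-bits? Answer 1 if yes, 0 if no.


0b10101001 has 4 ones => parity 0

0


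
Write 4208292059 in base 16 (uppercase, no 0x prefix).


4208292059 = FAD570DB hex

FAD570DB


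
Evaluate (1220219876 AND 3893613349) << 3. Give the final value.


Step 1: 1220219876 & 3893613349 = 1209209636
Step 2: 1209209636 << 3 = 9673677088

9673677088


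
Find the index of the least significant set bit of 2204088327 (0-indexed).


0b10000011010111111011100000000111. Lowest set bit at position 0

0


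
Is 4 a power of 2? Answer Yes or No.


0b100. Only one bit set => Yes

Yes


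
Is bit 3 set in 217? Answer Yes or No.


0b11011001, bit 3 = 1. Yes

Yes


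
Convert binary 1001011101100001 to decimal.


1001011101100001 in decimal = 38753

38753


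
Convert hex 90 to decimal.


90 hex = 144 decimal

144


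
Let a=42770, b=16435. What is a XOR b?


42770 ^ 16435 = 59169

59169


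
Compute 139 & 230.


0b10001011 & 0b11100110 = 0b10000010 = 130

130


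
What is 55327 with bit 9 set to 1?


55327 | (1 << 9) = 55327 | 512 = 55839

55839


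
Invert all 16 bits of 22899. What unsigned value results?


22899 ^ 65535 = 42636

42636


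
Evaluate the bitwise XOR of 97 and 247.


0b1100001 ^ 0b11110111 = 0b10010110 = 150

150


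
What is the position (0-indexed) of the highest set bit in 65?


0b1000001. Highest set bit at position 6

6


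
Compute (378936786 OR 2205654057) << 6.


Step 1: 378936786 | 2205654057 = 2549587451
Step 2: 2549587451 << 6 = 163173596864

163173596864


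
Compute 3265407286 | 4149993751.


0b11000010101000100010100100110110 | 0b11110111010110111110000100010111 = 0b11110111111110111110100100110111 = 4160481591

4160481591


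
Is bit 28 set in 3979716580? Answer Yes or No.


0b11101101001101011010011111100100, bit 28 = 0. No

No


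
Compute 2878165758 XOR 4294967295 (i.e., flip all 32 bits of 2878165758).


2878165758 ^ 4294967295 = 1416801537

1416801537


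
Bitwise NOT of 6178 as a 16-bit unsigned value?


~0b1100000100010 = 0b1110011111011101 = 59357 (16-bit unsigned)

59357


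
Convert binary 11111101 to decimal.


11111101 in decimal = 253

253


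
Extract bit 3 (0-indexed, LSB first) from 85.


0b1010101, position 3 = 0

0


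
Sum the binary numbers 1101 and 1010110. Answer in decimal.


1101 + 1010110 = 1100011 = 99

99


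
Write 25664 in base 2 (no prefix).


25664 = 110010001000000 in binary

110010001000000


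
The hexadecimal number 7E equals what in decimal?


7E hex = 126 decimal

126


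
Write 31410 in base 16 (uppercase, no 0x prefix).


31410 = 7AB2 hex

7AB2


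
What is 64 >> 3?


0b1000000 >> 3 = 0b1000 = 8

8


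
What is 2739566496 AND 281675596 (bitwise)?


0b10100011010010100111011110100000 & 0b10000110010100000011101001100 = 0b10010100000011100000000 = 4851456

4851456


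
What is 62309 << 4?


0b1111001101100101 << 4 = 0b11110011011001010000 = 996944

996944


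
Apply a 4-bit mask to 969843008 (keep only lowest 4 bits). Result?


969843008 & 15 = 0

0


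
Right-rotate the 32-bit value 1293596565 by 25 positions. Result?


Rotate 0b1001101000110101011011110010101 right by 25 (32-bit) = 0b10001101010110111100101010100110 = 2371603110

2371603110


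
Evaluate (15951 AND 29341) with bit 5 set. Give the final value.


Step 1: 15951 & 29341 = 12813
Step 2: 12813 | (1 << 5) = 12813 | 32 = 12845

12845


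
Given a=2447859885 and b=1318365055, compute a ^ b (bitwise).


2447859885 ^ 1318365055 = 3748906962

3748906962


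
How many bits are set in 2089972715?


0b1111100100100100111001111101011 has 19 set bits

19


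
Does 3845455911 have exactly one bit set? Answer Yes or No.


0b11100101001101010000000000100111. Multiple bits set => No

No


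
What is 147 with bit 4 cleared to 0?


147 & ~(1 << 4) = 131

131


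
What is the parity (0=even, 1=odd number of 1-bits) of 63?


0b111111 has 6 ones => parity 0

0


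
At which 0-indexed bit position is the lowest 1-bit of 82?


0b1010010. Lowest set bit at position 1

1


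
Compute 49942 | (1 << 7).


49942 | (1 << 7) = 49942 | 128 = 50070

50070


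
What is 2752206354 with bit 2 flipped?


2752206354 ^ (1 << 2) = 2752206354 ^ 4 = 2752206358

2752206358


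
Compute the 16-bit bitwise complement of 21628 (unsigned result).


~0b101010001111100 = 0b1010101110000011 = 43907 (16-bit unsigned)

43907
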